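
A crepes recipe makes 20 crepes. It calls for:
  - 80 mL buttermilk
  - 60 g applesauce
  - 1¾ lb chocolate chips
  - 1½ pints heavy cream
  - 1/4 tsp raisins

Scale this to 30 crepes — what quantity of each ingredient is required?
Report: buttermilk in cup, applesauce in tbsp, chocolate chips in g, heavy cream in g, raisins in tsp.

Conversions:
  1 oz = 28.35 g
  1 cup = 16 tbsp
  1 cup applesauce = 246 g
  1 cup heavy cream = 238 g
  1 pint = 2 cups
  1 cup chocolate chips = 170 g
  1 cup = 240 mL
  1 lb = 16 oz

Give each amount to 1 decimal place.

buttermilk: 0.5 cup; applesauce: 5.9 tbsp; chocolate chips: 1190.7 g; heavy cream: 1071.0 g; raisins: 0.4 tsp

Scaling factor: 30/20 = 3/2 = 1.5.
buttermilk: 80 mL × 3/2 ÷ 240 mL/cup = 0.5 cup
applesauce: 60 g × 3/2 ÷ 246 g/cup × 16 tbsp/cup ≈ 5.9 tbsp
chocolate chips: 1.75 lb × 3/2 × 16 oz/lb × 28.35 g/oz = 1190.7 g
heavy cream: 1.5 pint × 3/2 × 2 cup/pint × 238 g/cup = 1071.0 g
raisins: 0.25 tsp × 3/2 ≈ 0.4 tsp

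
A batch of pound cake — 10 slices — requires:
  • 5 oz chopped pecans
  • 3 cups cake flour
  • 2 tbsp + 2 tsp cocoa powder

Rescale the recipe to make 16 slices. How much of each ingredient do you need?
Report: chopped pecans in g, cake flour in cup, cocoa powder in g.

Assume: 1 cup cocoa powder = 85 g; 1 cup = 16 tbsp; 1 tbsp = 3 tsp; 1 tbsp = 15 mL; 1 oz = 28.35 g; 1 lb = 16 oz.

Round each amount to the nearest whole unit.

chopped pecans: 227 g; cake flour: 5 cup; cocoa powder: 23 g

Scaling factor: 16/10 = 8/5 = 1.6.
chopped pecans: 5 oz × 8/5 × 28.35 g/oz ≈ 227 g
cake flour: 3 cup × 8/5 ≈ 5 cup
cocoa powder: (2 tbsp + 2 tsp = 8/3 tbsp) × 8/5 ÷ 16 tbsp/cup × 85 g/cup ≈ 23 g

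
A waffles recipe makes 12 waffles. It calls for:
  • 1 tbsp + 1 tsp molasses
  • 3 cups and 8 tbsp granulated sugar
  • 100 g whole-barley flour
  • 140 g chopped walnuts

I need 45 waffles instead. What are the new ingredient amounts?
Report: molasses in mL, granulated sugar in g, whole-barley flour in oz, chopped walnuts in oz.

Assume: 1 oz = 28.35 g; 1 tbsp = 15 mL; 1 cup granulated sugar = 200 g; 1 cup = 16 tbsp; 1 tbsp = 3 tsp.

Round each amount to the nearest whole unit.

molasses: 75 mL; granulated sugar: 2625 g; whole-barley flour: 13 oz; chopped walnuts: 19 oz

Scaling factor: 45/12 = 15/4 = 3.75.
molasses: (1 tbsp + 1 tsp = 4/3 tbsp) × 15/4 × 15 mL/tbsp = 75 mL
granulated sugar: (3 cup + 8 tbsp = 3.5 cup) × 15/4 × 200 g/cup = 2625 g
whole-barley flour: 100 g × 15/4 ÷ 28.35 g/oz ≈ 13 oz
chopped walnuts: 140 g × 15/4 ÷ 28.35 g/oz ≈ 19 oz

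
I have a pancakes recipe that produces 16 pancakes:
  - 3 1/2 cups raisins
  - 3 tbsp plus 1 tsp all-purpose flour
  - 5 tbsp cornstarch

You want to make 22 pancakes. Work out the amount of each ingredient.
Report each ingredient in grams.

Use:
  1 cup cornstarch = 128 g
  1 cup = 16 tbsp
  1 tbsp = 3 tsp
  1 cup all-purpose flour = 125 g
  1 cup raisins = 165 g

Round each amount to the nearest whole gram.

Scaling factor: 22/16 = 11/8 = 1.375.
raisins: 3.5 cup × 11/8 × 165 g/cup ≈ 794 g
all-purpose flour: (3 tbsp + 1 tsp = 10/3 tbsp) × 11/8 ÷ 16 tbsp/cup × 125 g/cup ≈ 36 g
cornstarch: 5 tbsp × 11/8 ÷ 16 tbsp/cup × 128 g/cup = 55 g

raisins: 794 g; all-purpose flour: 36 g; cornstarch: 55 g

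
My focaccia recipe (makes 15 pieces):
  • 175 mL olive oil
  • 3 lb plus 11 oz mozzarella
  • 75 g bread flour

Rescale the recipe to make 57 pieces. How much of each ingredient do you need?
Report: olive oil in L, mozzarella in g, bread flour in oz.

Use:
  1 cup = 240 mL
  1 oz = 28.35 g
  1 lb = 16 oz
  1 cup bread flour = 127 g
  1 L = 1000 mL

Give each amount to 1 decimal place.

olive oil: 0.7 L; mozzarella: 6356.1 g; bread flour: 10.1 oz

Scaling factor: 57/15 = 19/5 = 3.8.
olive oil: 175 mL × 19/5 ÷ 1000 mL/L ≈ 0.7 L
mozzarella: (3 lb + 11 oz = 3.6875 lb) × 19/5 × 16 oz/lb × 28.35 g/oz ≈ 6356.1 g
bread flour: 75 g × 19/5 ÷ 28.35 g/oz ≈ 10.1 oz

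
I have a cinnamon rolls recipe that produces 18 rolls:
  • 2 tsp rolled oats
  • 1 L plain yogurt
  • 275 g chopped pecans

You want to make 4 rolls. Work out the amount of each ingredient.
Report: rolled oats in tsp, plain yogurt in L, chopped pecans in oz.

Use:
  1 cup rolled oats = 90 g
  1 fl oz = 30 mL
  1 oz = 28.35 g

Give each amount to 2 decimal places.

rolled oats: 0.44 tsp; plain yogurt: 0.22 L; chopped pecans: 2.16 oz

Scaling factor: 4/18 = 2/9.
rolled oats: 2 tsp × 2/9 ≈ 0.44 tsp
plain yogurt: 1 L × 2/9 ≈ 0.22 L
chopped pecans: 275 g × 2/9 ÷ 28.35 g/oz ≈ 2.16 oz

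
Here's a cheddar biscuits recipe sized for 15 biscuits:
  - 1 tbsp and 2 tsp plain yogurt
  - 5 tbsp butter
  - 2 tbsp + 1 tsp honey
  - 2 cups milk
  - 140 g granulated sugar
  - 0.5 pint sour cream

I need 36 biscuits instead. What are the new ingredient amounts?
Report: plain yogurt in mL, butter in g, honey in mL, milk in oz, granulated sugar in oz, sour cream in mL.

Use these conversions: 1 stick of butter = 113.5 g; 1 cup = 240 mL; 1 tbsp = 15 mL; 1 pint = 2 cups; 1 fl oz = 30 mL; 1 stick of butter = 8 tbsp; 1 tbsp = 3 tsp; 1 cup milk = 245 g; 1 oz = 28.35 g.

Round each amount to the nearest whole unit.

plain yogurt: 60 mL; butter: 170 g; honey: 84 mL; milk: 41 oz; granulated sugar: 12 oz; sour cream: 576 mL

Scaling factor: 36/15 = 12/5 = 2.4.
plain yogurt: (1 tbsp + 2 tsp = 5/3 tbsp) × 12/5 × 15 mL/tbsp = 60 mL
butter: 5 tbsp × 12/5 ÷ 8 tbsp/stick × 113.5 g/stick ≈ 170 g
honey: (2 tbsp + 1 tsp = 7/3 tbsp) × 12/5 × 15 mL/tbsp = 84 mL
milk: 2 cup × 12/5 × 245 g/cup ÷ 28.35 g/oz ≈ 41 oz
granulated sugar: 140 g × 12/5 ÷ 28.35 g/oz ≈ 12 oz
sour cream: 0.5 pint × 12/5 × 2 cup/pint × 240 mL/cup = 576 mL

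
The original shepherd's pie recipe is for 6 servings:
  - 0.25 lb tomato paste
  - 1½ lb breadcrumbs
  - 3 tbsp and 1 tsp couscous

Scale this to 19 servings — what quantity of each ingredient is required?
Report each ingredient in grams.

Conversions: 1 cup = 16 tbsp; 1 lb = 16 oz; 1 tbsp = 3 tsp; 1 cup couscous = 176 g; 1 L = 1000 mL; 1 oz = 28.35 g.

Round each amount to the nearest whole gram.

tomato paste: 359 g; breadcrumbs: 2155 g; couscous: 116 g

Scaling factor: 19/6.
tomato paste: 0.25 lb × 19/6 × 16 oz/lb × 28.35 g/oz ≈ 359 g
breadcrumbs: 1.5 lb × 19/6 × 16 oz/lb × 28.35 g/oz ≈ 2155 g
couscous: (3 tbsp + 1 tsp = 10/3 tbsp) × 19/6 ÷ 16 tbsp/cup × 176 g/cup ≈ 116 g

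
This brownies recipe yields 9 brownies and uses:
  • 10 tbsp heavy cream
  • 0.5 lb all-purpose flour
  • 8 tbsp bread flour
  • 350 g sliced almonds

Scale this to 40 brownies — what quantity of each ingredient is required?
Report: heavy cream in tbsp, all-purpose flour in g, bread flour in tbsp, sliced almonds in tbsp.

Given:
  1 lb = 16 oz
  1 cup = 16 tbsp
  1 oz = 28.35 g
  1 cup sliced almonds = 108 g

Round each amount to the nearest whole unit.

Scaling factor: 40/9.
heavy cream: 10 tbsp × 40/9 ≈ 44 tbsp
all-purpose flour: 0.5 lb × 40/9 × 16 oz/lb × 28.35 g/oz = 1008 g
bread flour: 8 tbsp × 40/9 ≈ 36 tbsp
sliced almonds: 350 g × 40/9 ÷ 108 g/cup × 16 tbsp/cup ≈ 230 tbsp

heavy cream: 44 tbsp; all-purpose flour: 1008 g; bread flour: 36 tbsp; sliced almonds: 230 tbsp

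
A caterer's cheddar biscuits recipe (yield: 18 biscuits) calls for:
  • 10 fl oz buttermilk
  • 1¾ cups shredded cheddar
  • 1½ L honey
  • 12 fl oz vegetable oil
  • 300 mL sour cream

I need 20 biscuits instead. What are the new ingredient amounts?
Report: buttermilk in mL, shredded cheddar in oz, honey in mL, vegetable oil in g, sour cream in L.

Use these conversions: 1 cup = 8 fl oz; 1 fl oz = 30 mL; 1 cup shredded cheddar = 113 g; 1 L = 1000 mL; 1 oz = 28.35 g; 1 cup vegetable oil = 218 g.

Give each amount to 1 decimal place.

Scaling factor: 20/18 = 10/9.
buttermilk: 10 fl oz × 10/9 × 30 mL/fl oz ≈ 333.3 mL
shredded cheddar: 1.75 cup × 10/9 × 113 g/cup ÷ 28.35 g/oz ≈ 7.8 oz
honey: 1.5 L × 10/9 × 1000 mL/L ≈ 1666.7 mL
vegetable oil: 12 fl oz × 10/9 ÷ 8 fl oz/cup × 218 g/cup ≈ 363.3 g
sour cream: 300 mL × 10/9 ÷ 1000 mL/L ≈ 0.3 L

buttermilk: 333.3 mL; shredded cheddar: 7.8 oz; honey: 1666.7 mL; vegetable oil: 363.3 g; sour cream: 0.3 L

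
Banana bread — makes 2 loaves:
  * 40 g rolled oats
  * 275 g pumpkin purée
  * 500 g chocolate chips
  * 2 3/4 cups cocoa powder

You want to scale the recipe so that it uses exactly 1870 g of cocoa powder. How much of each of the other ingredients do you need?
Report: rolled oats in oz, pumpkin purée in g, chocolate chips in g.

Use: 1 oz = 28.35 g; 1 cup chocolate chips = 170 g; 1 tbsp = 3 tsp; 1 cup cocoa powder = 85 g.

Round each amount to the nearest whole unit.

The original recipe has 233.75 g of cocoa powder, so the scaling factor is 1870 ÷ 233.75 = 8.
rolled oats: 40 g × 8 ÷ 28.35 g/oz ≈ 11 oz
pumpkin purée: 275 g × 8 = 2200 g
chocolate chips: 500 g × 8 = 4000 g

rolled oats: 11 oz; pumpkin purée: 2200 g; chocolate chips: 4000 g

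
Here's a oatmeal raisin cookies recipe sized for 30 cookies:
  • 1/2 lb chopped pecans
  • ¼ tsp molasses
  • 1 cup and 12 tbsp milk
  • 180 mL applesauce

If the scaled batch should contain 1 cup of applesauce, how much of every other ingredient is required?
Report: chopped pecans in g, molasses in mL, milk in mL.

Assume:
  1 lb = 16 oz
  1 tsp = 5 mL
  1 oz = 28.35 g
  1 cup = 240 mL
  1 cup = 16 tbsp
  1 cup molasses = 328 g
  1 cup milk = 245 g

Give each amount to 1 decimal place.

The original recipe has 0.75 cup of applesauce, so the scaling factor is 1 ÷ 0.75 = 4/3.
chopped pecans: 0.5 lb × 4/3 × 16 oz/lb × 28.35 g/oz = 302.4 g
molasses: 0.25 tsp × 4/3 × 5 mL/tsp ≈ 1.7 mL
milk: (1 cup + 12 tbsp = 1.75 cup) × 4/3 × 240 mL/cup = 560.0 mL

chopped pecans: 302.4 g; molasses: 1.7 mL; milk: 560.0 mL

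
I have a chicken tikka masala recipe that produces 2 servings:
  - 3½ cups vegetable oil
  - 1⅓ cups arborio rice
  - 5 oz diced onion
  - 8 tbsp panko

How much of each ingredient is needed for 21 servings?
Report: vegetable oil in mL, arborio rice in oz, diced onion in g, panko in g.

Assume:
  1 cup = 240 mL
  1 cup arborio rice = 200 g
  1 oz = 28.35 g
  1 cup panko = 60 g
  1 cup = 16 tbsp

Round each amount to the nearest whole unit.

vegetable oil: 8820 mL; arborio rice: 99 oz; diced onion: 1488 g; panko: 315 g

Scaling factor: 21/2 = 10.5.
vegetable oil: 3.5 cup × 21/2 × 240 mL/cup = 8820 mL
arborio rice: 4/3 cup × 21/2 × 200 g/cup ÷ 28.35 g/oz ≈ 99 oz
diced onion: 5 oz × 21/2 × 28.35 g/oz ≈ 1488 g
panko: 8 tbsp × 21/2 ÷ 16 tbsp/cup × 60 g/cup = 315 g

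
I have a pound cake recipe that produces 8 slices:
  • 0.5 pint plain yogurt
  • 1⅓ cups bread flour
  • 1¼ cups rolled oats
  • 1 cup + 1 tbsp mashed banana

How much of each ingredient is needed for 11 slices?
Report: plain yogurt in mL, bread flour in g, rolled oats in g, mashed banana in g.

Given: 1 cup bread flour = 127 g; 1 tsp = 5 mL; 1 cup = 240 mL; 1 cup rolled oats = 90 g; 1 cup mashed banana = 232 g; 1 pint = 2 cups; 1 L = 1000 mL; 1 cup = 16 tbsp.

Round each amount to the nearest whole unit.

plain yogurt: 330 mL; bread flour: 233 g; rolled oats: 155 g; mashed banana: 339 g

Scaling factor: 11/8 = 1.375.
plain yogurt: 0.5 pint × 11/8 × 2 cup/pint × 240 mL/cup = 330 mL
bread flour: 4/3 cup × 11/8 × 127 g/cup ≈ 233 g
rolled oats: 1.25 cup × 11/8 × 90 g/cup ≈ 155 g
mashed banana: (1 cup + 1 tbsp = 1.0625 cup) × 11/8 × 232 g/cup ≈ 339 g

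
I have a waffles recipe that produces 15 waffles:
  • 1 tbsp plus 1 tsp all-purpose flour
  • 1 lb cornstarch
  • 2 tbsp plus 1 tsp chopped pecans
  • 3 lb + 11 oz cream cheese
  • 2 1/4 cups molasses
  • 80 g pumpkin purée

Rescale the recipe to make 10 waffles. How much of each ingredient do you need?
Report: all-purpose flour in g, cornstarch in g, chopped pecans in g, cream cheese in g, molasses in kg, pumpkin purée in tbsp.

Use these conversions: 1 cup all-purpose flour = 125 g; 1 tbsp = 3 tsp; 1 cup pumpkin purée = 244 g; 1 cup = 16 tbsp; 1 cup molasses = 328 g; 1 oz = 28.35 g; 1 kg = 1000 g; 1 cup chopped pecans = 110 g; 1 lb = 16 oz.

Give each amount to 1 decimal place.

all-purpose flour: 6.9 g; cornstarch: 302.4 g; chopped pecans: 10.7 g; cream cheese: 1115.1 g; molasses: 0.5 kg; pumpkin purée: 3.5 tbsp

Scaling factor: 10/15 = 2/3.
all-purpose flour: (1 tbsp + 1 tsp = 4/3 tbsp) × 2/3 ÷ 16 tbsp/cup × 125 g/cup ≈ 6.9 g
cornstarch: 1 lb × 2/3 × 16 oz/lb × 28.35 g/oz = 302.4 g
chopped pecans: (2 tbsp + 1 tsp = 7/3 tbsp) × 2/3 ÷ 16 tbsp/cup × 110 g/cup ≈ 10.7 g
cream cheese: (3 lb + 11 oz = 3.6875 lb) × 2/3 × 16 oz/lb × 28.35 g/oz = 1115.1 g
molasses: 2.25 cup × 2/3 × 328 g/cup ÷ 1000 g/kg ≈ 0.5 kg
pumpkin purée: 80 g × 2/3 ÷ 244 g/cup × 16 tbsp/cup ≈ 3.5 tbsp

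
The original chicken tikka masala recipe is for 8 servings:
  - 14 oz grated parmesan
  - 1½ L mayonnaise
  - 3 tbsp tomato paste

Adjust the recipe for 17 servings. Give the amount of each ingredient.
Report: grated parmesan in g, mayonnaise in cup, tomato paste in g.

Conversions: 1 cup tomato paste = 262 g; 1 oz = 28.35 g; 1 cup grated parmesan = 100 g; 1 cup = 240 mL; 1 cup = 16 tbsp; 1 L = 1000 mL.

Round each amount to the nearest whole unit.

Scaling factor: 17/8 = 2.125.
grated parmesan: 14 oz × 17/8 × 28.35 g/oz ≈ 843 g
mayonnaise: 1.5 L × 17/8 × 1000 mL/L ÷ 240 mL/cup ≈ 13 cup
tomato paste: 3 tbsp × 17/8 ÷ 16 tbsp/cup × 262 g/cup ≈ 104 g

grated parmesan: 843 g; mayonnaise: 13 cup; tomato paste: 104 g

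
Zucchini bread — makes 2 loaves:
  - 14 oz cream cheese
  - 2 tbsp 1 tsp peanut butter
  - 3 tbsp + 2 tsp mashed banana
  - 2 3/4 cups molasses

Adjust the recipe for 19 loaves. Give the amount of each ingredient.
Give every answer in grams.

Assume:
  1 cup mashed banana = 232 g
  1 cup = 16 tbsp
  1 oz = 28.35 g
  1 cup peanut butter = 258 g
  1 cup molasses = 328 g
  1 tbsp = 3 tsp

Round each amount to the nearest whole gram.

Scaling factor: 19/2 = 9.5.
cream cheese: 14 oz × 19/2 × 28.35 g/oz ≈ 3771 g
peanut butter: (2 tbsp + 1 tsp = 7/3 tbsp) × 19/2 ÷ 16 tbsp/cup × 258 g/cup ≈ 357 g
mashed banana: (3 tbsp + 2 tsp = 11/3 tbsp) × 19/2 ÷ 16 tbsp/cup × 232 g/cup ≈ 505 g
molasses: 2.75 cup × 19/2 × 328 g/cup = 8569 g

cream cheese: 3771 g; peanut butter: 357 g; mashed banana: 505 g; molasses: 8569 g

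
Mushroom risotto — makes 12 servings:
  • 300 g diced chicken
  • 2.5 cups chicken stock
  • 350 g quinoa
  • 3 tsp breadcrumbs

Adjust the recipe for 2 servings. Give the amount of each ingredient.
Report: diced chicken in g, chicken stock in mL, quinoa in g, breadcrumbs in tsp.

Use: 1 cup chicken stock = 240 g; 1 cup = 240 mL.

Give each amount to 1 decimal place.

Scaling factor: 2/12 = 1/6.
diced chicken: 300 g × 1/6 = 50.0 g
chicken stock: 2.5 cup × 1/6 × 240 mL/cup = 100.0 mL
quinoa: 350 g × 1/6 ≈ 58.3 g
breadcrumbs: 3 tsp × 1/6 = 0.5 tsp

diced chicken: 50.0 g; chicken stock: 100.0 mL; quinoa: 58.3 g; breadcrumbs: 0.5 tsp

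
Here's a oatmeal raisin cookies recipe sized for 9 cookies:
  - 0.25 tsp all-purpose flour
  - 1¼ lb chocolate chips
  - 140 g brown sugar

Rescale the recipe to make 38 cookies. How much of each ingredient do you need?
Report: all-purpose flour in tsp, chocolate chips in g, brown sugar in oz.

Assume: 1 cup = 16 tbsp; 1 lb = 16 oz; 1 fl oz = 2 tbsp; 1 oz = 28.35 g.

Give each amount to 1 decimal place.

all-purpose flour: 1.1 tsp; chocolate chips: 2394.0 g; brown sugar: 20.9 oz

Scaling factor: 38/9.
all-purpose flour: 0.25 tsp × 38/9 ≈ 1.1 tsp
chocolate chips: 1.25 lb × 38/9 × 16 oz/lb × 28.35 g/oz = 2394.0 g
brown sugar: 140 g × 38/9 ÷ 28.35 g/oz ≈ 20.9 oz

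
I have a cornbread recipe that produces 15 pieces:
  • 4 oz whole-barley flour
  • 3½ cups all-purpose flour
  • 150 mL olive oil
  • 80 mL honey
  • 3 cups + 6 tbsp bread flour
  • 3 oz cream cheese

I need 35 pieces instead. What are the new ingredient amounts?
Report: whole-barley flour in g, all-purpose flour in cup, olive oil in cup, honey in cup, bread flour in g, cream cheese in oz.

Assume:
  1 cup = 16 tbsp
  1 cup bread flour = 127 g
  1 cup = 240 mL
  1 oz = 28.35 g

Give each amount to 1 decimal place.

Scaling factor: 35/15 = 7/3.
whole-barley flour: 4 oz × 7/3 × 28.35 g/oz = 264.6 g
all-purpose flour: 3.5 cup × 7/3 ≈ 8.2 cup
olive oil: 150 mL × 7/3 ÷ 240 mL/cup ≈ 1.5 cup
honey: 80 mL × 7/3 ÷ 240 mL/cup ≈ 0.8 cup
bread flour: (3 cup + 6 tbsp = 3.375 cup) × 7/3 × 127 g/cup ≈ 1000.1 g
cream cheese: 3 oz × 7/3 = 7.0 oz

whole-barley flour: 264.6 g; all-purpose flour: 8.2 cup; olive oil: 1.5 cup; honey: 0.8 cup; bread flour: 1000.1 g; cream cheese: 7.0 oz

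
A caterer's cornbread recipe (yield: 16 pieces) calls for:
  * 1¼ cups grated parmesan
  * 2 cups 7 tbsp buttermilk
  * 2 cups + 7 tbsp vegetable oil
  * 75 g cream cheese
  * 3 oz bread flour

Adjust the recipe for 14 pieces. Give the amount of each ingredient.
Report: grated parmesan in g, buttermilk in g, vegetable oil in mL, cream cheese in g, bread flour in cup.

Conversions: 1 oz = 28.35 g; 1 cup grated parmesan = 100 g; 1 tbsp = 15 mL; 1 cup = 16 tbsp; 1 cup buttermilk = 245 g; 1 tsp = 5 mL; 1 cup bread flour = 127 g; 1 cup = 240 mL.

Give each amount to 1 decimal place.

Scaling factor: 14/16 = 7/8 = 0.875.
grated parmesan: 1.25 cup × 7/8 × 100 g/cup ≈ 109.4 g
buttermilk: (2 cup + 7 tbsp = 2.4375 cup) × 7/8 × 245 g/cup ≈ 522.5 g
vegetable oil: (2 cup + 7 tbsp = 2.4375 cup) × 7/8 × 240 mL/cup ≈ 511.9 mL
cream cheese: 75 g × 7/8 ≈ 65.6 g
bread flour: 3 oz × 7/8 × 28.35 g/oz ÷ 127 g/cup ≈ 0.6 cup

grated parmesan: 109.4 g; buttermilk: 522.5 g; vegetable oil: 511.9 mL; cream cheese: 65.6 g; bread flour: 0.6 cup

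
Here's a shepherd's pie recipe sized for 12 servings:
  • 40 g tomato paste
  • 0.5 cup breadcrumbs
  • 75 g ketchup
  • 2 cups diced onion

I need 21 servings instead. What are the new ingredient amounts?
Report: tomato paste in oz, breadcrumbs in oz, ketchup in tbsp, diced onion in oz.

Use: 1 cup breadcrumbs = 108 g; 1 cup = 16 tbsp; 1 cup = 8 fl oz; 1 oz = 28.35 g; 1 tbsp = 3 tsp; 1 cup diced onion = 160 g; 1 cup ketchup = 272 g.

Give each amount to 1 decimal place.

tomato paste: 2.5 oz; breadcrumbs: 3.3 oz; ketchup: 7.7 tbsp; diced onion: 19.8 oz

Scaling factor: 21/12 = 7/4 = 1.75.
tomato paste: 40 g × 7/4 ÷ 28.35 g/oz ≈ 2.5 oz
breadcrumbs: 0.5 cup × 7/4 × 108 g/cup ÷ 28.35 g/oz ≈ 3.3 oz
ketchup: 75 g × 7/4 ÷ 272 g/cup × 16 tbsp/cup ≈ 7.7 tbsp
diced onion: 2 cup × 7/4 × 160 g/cup ÷ 28.35 g/oz ≈ 19.8 oz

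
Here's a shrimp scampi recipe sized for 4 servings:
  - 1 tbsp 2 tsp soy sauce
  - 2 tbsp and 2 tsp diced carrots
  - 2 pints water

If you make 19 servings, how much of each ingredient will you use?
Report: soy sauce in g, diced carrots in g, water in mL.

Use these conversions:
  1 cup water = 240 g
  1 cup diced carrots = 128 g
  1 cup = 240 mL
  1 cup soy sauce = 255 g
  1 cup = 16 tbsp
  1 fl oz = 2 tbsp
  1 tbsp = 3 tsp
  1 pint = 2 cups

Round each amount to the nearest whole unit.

soy sauce: 126 g; diced carrots: 101 g; water: 4560 mL

Scaling factor: 19/4 = 4.75.
soy sauce: (1 tbsp + 2 tsp = 5/3 tbsp) × 19/4 ÷ 16 tbsp/cup × 255 g/cup ≈ 126 g
diced carrots: (2 tbsp + 2 tsp = 8/3 tbsp) × 19/4 ÷ 16 tbsp/cup × 128 g/cup ≈ 101 g
water: 2 pint × 19/4 × 2 cup/pint × 240 mL/cup = 4560 mL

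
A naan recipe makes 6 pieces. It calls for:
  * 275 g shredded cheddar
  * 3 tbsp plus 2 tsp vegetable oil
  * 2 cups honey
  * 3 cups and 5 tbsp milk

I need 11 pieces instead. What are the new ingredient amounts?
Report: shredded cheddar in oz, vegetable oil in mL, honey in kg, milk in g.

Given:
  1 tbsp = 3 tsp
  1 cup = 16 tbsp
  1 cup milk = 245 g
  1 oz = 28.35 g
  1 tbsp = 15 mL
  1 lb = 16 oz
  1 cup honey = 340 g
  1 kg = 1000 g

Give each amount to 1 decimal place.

shredded cheddar: 17.8 oz; vegetable oil: 100.8 mL; honey: 1.2 kg; milk: 1487.9 g

Scaling factor: 11/6.
shredded cheddar: 275 g × 11/6 ÷ 28.35 g/oz ≈ 17.8 oz
vegetable oil: (3 tbsp + 2 tsp = 11/3 tbsp) × 11/6 × 15 mL/tbsp ≈ 100.8 mL
honey: 2 cup × 11/6 × 340 g/cup ÷ 1000 g/kg ≈ 1.2 kg
milk: (3 cup + 5 tbsp = 3.3125 cup) × 11/6 × 245 g/cup ≈ 1487.9 g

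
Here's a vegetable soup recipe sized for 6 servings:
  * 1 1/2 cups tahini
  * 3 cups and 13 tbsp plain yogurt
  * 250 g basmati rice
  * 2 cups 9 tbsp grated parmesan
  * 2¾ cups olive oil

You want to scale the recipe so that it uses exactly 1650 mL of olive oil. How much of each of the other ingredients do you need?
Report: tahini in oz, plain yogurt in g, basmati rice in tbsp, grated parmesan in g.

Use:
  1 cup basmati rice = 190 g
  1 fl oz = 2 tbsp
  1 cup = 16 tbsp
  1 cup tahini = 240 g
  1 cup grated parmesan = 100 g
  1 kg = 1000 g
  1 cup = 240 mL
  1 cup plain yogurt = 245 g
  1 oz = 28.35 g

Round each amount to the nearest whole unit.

The original recipe has 660 mL of olive oil, so the scaling factor is 1650 ÷ 660 = 5/2 = 2.5.
tahini: 1.5 cup × 5/2 × 240 g/cup ÷ 28.35 g/oz ≈ 32 oz
plain yogurt: (3 cup + 13 tbsp = 3.8125 cup) × 5/2 × 245 g/cup ≈ 2335 g
basmati rice: 250 g × 5/2 ÷ 190 g/cup × 16 tbsp/cup ≈ 53 tbsp
grated parmesan: (2 cup + 9 tbsp = 2.5625 cup) × 5/2 × 100 g/cup ≈ 641 g

tahini: 32 oz; plain yogurt: 2335 g; basmati rice: 53 tbsp; grated parmesan: 641 g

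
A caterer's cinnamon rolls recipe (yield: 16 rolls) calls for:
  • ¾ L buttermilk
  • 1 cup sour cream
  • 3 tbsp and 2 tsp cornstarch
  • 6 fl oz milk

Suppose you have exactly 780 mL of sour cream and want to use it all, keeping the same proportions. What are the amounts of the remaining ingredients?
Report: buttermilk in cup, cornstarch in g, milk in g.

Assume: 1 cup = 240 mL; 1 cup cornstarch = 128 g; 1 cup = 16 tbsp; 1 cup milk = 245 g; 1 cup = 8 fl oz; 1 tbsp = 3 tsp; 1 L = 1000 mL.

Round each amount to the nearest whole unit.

The original recipe has 240 mL of sour cream, so the scaling factor is 780 ÷ 240 = 13/4 = 3.25.
buttermilk: 0.75 L × 13/4 × 1000 mL/L ÷ 240 mL/cup ≈ 10 cup
cornstarch: (3 tbsp + 2 tsp = 11/3 tbsp) × 13/4 ÷ 16 tbsp/cup × 128 g/cup ≈ 95 g
milk: 6 fl oz × 13/4 ÷ 8 fl oz/cup × 245 g/cup ≈ 597 g

buttermilk: 10 cup; cornstarch: 95 g; milk: 597 g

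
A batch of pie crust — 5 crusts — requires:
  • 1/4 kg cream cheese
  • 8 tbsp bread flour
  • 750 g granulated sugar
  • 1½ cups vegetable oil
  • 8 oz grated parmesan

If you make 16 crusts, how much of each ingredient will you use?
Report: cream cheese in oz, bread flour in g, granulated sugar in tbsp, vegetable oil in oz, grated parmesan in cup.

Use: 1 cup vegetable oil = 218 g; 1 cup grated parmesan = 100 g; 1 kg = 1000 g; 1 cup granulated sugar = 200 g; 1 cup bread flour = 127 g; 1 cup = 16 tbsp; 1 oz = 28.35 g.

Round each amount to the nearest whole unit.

cream cheese: 28 oz; bread flour: 203 g; granulated sugar: 192 tbsp; vegetable oil: 37 oz; grated parmesan: 7 cup

Scaling factor: 16/5 = 3.2.
cream cheese: 0.25 kg × 16/5 × 1000 g/kg ÷ 28.35 g/oz ≈ 28 oz
bread flour: 8 tbsp × 16/5 ÷ 16 tbsp/cup × 127 g/cup ≈ 203 g
granulated sugar: 750 g × 16/5 ÷ 200 g/cup × 16 tbsp/cup = 192 tbsp
vegetable oil: 1.5 cup × 16/5 × 218 g/cup ÷ 28.35 g/oz ≈ 37 oz
grated parmesan: 8 oz × 16/5 × 28.35 g/oz ÷ 100 g/cup ≈ 7 cup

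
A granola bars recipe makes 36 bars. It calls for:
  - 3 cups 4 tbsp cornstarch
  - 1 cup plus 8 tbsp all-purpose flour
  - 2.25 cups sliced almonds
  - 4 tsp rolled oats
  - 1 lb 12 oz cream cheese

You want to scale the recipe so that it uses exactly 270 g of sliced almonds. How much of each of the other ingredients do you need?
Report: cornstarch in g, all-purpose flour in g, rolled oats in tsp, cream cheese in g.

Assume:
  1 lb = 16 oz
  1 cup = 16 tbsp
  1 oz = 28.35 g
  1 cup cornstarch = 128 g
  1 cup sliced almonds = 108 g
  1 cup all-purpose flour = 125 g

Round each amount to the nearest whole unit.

cornstarch: 462 g; all-purpose flour: 208 g; rolled oats: 4 tsp; cream cheese: 882 g

The original recipe has 243 g of sliced almonds, so the scaling factor is 270 ÷ 243 = 10/9.
cornstarch: (3 cup + 4 tbsp = 3.25 cup) × 10/9 × 128 g/cup ≈ 462 g
all-purpose flour: (1 cup + 8 tbsp = 1.5 cup) × 10/9 × 125 g/cup ≈ 208 g
rolled oats: 4 tsp × 10/9 ≈ 4 tsp
cream cheese: (1 lb + 12 oz = 1.75 lb) × 10/9 × 16 oz/lb × 28.35 g/oz = 882 g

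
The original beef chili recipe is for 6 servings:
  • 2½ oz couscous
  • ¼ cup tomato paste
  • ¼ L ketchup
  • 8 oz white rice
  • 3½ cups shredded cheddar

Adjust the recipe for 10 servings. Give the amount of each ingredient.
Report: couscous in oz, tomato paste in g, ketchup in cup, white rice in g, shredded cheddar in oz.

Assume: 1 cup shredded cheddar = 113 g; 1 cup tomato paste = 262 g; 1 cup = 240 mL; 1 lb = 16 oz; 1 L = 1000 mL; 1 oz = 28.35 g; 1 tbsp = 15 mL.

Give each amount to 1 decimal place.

Scaling factor: 10/6 = 5/3.
couscous: 2.5 oz × 5/3 ≈ 4.2 oz
tomato paste: 0.25 cup × 5/3 × 262 g/cup ≈ 109.2 g
ketchup: 0.25 L × 5/3 × 1000 mL/L ÷ 240 mL/cup ≈ 1.7 cup
white rice: 8 oz × 5/3 × 28.35 g/oz = 378.0 g
shredded cheddar: 3.5 cup × 5/3 × 113 g/cup ÷ 28.35 g/oz ≈ 23.3 oz

couscous: 4.2 oz; tomato paste: 109.2 g; ketchup: 1.7 cup; white rice: 378.0 g; shredded cheddar: 23.3 oz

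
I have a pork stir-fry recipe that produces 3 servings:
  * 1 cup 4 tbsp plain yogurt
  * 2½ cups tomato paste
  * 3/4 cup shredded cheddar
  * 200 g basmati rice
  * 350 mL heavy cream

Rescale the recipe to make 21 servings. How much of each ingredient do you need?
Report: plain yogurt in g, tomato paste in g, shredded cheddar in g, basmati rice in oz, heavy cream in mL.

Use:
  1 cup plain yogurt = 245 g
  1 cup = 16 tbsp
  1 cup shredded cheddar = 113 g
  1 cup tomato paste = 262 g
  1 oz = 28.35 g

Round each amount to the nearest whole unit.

plain yogurt: 2144 g; tomato paste: 4585 g; shredded cheddar: 593 g; basmati rice: 49 oz; heavy cream: 2450 mL

Scaling factor: 21/3 = 7.
plain yogurt: (1 cup + 4 tbsp = 1.25 cup) × 7 × 245 g/cup ≈ 2144 g
tomato paste: 2.5 cup × 7 × 262 g/cup = 4585 g
shredded cheddar: 0.75 cup × 7 × 113 g/cup ≈ 593 g
basmati rice: 200 g × 7 ÷ 28.35 g/oz ≈ 49 oz
heavy cream: 350 mL × 7 = 2450 mL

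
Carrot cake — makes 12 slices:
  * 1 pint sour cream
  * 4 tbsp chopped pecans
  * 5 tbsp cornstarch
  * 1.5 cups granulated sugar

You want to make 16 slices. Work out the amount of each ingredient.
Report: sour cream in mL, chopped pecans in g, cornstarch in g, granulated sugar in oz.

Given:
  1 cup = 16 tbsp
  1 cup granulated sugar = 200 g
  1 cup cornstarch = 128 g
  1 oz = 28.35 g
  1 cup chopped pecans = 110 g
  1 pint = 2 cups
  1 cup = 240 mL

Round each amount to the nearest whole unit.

sour cream: 640 mL; chopped pecans: 37 g; cornstarch: 53 g; granulated sugar: 14 oz

Scaling factor: 16/12 = 4/3.
sour cream: 1 pint × 4/3 × 2 cup/pint × 240 mL/cup = 640 mL
chopped pecans: 4 tbsp × 4/3 ÷ 16 tbsp/cup × 110 g/cup ≈ 37 g
cornstarch: 5 tbsp × 4/3 ÷ 16 tbsp/cup × 128 g/cup ≈ 53 g
granulated sugar: 1.5 cup × 4/3 × 200 g/cup ÷ 28.35 g/oz ≈ 14 oz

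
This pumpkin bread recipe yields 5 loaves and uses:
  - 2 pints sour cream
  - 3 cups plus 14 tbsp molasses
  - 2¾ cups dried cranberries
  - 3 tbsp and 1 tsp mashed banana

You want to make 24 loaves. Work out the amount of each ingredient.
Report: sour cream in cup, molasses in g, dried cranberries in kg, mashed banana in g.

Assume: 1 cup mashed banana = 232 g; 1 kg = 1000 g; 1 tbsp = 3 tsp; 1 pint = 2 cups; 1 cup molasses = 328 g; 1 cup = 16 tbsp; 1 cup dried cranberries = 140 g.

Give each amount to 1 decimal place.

sour cream: 19.2 cup; molasses: 6100.8 g; dried cranberries: 1.8 kg; mashed banana: 232.0 g

Scaling factor: 24/5 = 4.8.
sour cream: 2 pint × 24/5 × 2 cup/pint = 19.2 cup
molasses: (3 cup + 14 tbsp = 3.875 cup) × 24/5 × 328 g/cup = 6100.8 g
dried cranberries: 2.75 cup × 24/5 × 140 g/cup ÷ 1000 g/kg ≈ 1.8 kg
mashed banana: (3 tbsp + 1 tsp = 10/3 tbsp) × 24/5 ÷ 16 tbsp/cup × 232 g/cup = 232.0 g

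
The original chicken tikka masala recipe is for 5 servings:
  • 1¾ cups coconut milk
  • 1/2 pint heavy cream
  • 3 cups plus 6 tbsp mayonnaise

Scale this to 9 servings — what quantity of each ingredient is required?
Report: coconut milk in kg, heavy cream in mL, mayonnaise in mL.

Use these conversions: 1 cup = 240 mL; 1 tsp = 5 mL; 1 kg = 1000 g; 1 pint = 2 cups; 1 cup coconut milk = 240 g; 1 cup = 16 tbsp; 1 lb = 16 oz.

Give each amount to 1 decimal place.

Scaling factor: 9/5 = 1.8.
coconut milk: 1.75 cup × 9/5 × 240 g/cup ÷ 1000 g/kg ≈ 0.8 kg
heavy cream: 0.5 pint × 9/5 × 2 cup/pint × 240 mL/cup = 432.0 mL
mayonnaise: (3 cup + 6 tbsp = 3.375 cup) × 9/5 × 240 mL/cup = 1458.0 mL

coconut milk: 0.8 kg; heavy cream: 432.0 mL; mayonnaise: 1458.0 mL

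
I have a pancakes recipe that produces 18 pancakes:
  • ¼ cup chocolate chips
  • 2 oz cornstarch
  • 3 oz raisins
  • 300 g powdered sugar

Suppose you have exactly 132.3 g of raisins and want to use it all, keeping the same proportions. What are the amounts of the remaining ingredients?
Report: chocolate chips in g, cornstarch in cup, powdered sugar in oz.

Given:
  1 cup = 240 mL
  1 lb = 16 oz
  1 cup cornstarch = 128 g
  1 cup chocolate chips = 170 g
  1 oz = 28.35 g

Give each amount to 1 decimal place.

chocolate chips: 66.1 g; cornstarch: 0.7 cup; powdered sugar: 16.5 oz

The original recipe has 85.05 g of raisins, so the scaling factor is 132.3 ÷ 85.05 = 14/9.
chocolate chips: 0.25 cup × 14/9 × 170 g/cup ≈ 66.1 g
cornstarch: 2 oz × 14/9 × 28.35 g/oz ÷ 128 g/cup ≈ 0.7 cup
powdered sugar: 300 g × 14/9 ÷ 28.35 g/oz ≈ 16.5 oz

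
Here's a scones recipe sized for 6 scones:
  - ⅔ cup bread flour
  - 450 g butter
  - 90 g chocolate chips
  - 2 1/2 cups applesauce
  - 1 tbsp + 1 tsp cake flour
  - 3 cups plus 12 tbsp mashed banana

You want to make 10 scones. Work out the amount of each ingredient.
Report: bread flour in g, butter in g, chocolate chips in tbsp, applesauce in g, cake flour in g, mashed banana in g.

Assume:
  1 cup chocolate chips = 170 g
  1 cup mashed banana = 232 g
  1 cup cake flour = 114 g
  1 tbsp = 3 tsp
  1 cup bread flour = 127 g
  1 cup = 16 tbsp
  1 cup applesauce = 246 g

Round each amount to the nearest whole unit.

bread flour: 141 g; butter: 750 g; chocolate chips: 14 tbsp; applesauce: 1025 g; cake flour: 16 g; mashed banana: 1450 g

Scaling factor: 10/6 = 5/3.
bread flour: 2/3 cup × 5/3 × 127 g/cup ≈ 141 g
butter: 450 g × 5/3 = 750 g
chocolate chips: 90 g × 5/3 ÷ 170 g/cup × 16 tbsp/cup ≈ 14 tbsp
applesauce: 2.5 cup × 5/3 × 246 g/cup = 1025 g
cake flour: (1 tbsp + 1 tsp = 4/3 tbsp) × 5/3 ÷ 16 tbsp/cup × 114 g/cup ≈ 16 g
mashed banana: (3 cup + 12 tbsp = 3.75 cup) × 5/3 × 232 g/cup = 1450 g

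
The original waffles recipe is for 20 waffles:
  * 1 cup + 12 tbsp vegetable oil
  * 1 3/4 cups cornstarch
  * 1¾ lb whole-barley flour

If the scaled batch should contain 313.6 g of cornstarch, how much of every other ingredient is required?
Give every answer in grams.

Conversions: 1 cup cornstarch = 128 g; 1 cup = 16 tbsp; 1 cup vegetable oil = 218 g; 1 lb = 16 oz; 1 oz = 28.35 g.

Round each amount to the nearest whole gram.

The original recipe has 224 g of cornstarch, so the scaling factor is 313.6 ÷ 224 = 7/5 = 1.4.
vegetable oil: (1 cup + 12 tbsp = 1.75 cup) × 7/5 × 218 g/cup ≈ 534 g
whole-barley flour: 1.75 lb × 7/5 × 16 oz/lb × 28.35 g/oz ≈ 1111 g

vegetable oil: 534 g; whole-barley flour: 1111 g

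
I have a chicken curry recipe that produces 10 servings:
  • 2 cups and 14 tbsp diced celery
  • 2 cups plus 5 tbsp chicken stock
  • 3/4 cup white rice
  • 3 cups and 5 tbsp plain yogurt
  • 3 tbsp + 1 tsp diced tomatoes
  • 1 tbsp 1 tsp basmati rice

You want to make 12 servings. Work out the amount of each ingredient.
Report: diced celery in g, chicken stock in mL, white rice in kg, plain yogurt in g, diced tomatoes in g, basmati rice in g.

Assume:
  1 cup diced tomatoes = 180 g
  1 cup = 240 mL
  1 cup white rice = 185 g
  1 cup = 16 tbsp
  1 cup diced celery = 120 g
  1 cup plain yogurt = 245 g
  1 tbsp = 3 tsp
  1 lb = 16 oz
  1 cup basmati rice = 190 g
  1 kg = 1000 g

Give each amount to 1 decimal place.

Scaling factor: 12/10 = 6/5 = 1.2.
diced celery: (2 cup + 14 tbsp = 2.875 cup) × 6/5 × 120 g/cup = 414.0 g
chicken stock: (2 cup + 5 tbsp = 2.3125 cup) × 6/5 × 240 mL/cup = 666.0 mL
white rice: 0.75 cup × 6/5 × 185 g/cup ÷ 1000 g/kg ≈ 0.2 kg
plain yogurt: (3 cup + 5 tbsp = 3.3125 cup) × 6/5 × 245 g/cup ≈ 973.9 g
diced tomatoes: (3 tbsp + 1 tsp = 10/3 tbsp) × 6/5 ÷ 16 tbsp/cup × 180 g/cup = 45.0 g
basmati rice: (1 tbsp + 1 tsp = 4/3 tbsp) × 6/5 ÷ 16 tbsp/cup × 190 g/cup = 19.0 g

diced celery: 414.0 g; chicken stock: 666.0 mL; white rice: 0.2 kg; plain yogurt: 973.9 g; diced tomatoes: 45.0 g; basmati rice: 19.0 g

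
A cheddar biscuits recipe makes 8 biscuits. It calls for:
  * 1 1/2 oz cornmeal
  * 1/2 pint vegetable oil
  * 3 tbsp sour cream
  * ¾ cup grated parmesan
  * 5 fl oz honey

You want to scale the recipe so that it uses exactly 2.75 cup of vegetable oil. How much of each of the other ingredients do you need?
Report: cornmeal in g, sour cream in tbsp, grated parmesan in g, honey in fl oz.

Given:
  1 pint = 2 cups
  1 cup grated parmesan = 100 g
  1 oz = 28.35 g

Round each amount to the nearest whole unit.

cornmeal: 117 g; sour cream: 8 tbsp; grated parmesan: 206 g; honey: 14 fl oz

The original recipe has 1 cup of vegetable oil, so the scaling factor is 2.75 ÷ 1 = 11/4 = 2.75.
cornmeal: 1.5 oz × 11/4 × 28.35 g/oz ≈ 117 g
sour cream: 3 tbsp × 11/4 ≈ 8 tbsp
grated parmesan: 0.75 cup × 11/4 × 100 g/cup ≈ 206 g
honey: 5 fl oz × 11/4 ≈ 14 fl oz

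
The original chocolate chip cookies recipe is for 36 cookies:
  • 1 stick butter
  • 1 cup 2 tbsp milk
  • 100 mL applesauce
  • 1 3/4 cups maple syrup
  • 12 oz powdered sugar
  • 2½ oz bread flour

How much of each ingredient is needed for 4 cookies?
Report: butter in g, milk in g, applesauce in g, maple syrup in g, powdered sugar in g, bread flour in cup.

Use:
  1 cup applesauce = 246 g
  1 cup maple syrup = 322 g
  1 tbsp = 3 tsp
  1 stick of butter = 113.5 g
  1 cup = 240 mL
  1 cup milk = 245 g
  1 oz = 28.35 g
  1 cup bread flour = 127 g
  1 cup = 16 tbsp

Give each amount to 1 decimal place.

butter: 12.6 g; milk: 30.6 g; applesauce: 11.4 g; maple syrup: 62.6 g; powdered sugar: 37.8 g; bread flour: 0.1 cup

Scaling factor: 4/36 = 1/9.
butter: 1 stick × 1/9 × 113.5 g/stick ≈ 12.6 g
milk: (1 cup + 2 tbsp = 1.125 cup) × 1/9 × 245 g/cup ≈ 30.6 g
applesauce: 100 mL × 1/9 ÷ 240 mL/cup × 246 g/cup ≈ 11.4 g
maple syrup: 1.75 cup × 1/9 × 322 g/cup ≈ 62.6 g
powdered sugar: 12 oz × 1/9 × 28.35 g/oz = 37.8 g
bread flour: 2.5 oz × 1/9 × 28.35 g/oz ÷ 127 g/cup ≈ 0.1 cup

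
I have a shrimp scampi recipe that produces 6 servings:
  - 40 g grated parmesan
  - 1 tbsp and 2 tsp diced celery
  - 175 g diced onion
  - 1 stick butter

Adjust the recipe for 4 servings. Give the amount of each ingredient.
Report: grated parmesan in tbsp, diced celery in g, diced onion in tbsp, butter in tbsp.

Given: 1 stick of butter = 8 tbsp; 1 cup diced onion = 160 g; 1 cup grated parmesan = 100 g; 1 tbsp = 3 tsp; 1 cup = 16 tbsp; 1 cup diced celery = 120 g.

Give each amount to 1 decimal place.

Scaling factor: 4/6 = 2/3.
grated parmesan: 40 g × 2/3 ÷ 100 g/cup × 16 tbsp/cup ≈ 4.3 tbsp
diced celery: (1 tbsp + 2 tsp = 5/3 tbsp) × 2/3 ÷ 16 tbsp/cup × 120 g/cup ≈ 8.3 g
diced onion: 175 g × 2/3 ÷ 160 g/cup × 16 tbsp/cup ≈ 11.7 tbsp
butter: 1 stick × 2/3 × 8 tbsp/stick ≈ 5.3 tbsp

grated parmesan: 4.3 tbsp; diced celery: 8.3 g; diced onion: 11.7 tbsp; butter: 5.3 tbsp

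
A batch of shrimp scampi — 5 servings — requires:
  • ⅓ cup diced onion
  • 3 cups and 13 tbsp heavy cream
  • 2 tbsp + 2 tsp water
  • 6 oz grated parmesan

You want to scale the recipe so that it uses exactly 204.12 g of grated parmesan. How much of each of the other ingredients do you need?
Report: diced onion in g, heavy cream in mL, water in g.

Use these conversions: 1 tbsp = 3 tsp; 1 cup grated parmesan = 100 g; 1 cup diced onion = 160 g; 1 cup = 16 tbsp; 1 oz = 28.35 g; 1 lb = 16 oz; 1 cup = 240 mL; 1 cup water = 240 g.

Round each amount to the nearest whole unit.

The original recipe has 170.1 g of grated parmesan, so the scaling factor is 204.12 ÷ 170.1 = 6/5 = 1.2.
diced onion: 1/3 cup × 6/5 × 160 g/cup = 64 g
heavy cream: (3 cup + 13 tbsp = 3.8125 cup) × 6/5 × 240 mL/cup = 1098 mL
water: (2 tbsp + 2 tsp = 8/3 tbsp) × 6/5 ÷ 16 tbsp/cup × 240 g/cup = 48 g

diced onion: 64 g; heavy cream: 1098 mL; water: 48 g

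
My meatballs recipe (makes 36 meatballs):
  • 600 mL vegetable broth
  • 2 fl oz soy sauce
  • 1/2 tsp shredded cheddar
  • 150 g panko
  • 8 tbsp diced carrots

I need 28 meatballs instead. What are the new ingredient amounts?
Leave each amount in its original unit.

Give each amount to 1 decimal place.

vegetable broth: 466.7 mL; soy sauce: 1.6 fl oz; shredded cheddar: 0.4 tsp; panko: 116.7 g; diced carrots: 6.2 tbsp

Scaling factor: 28/36 = 7/9.
vegetable broth: 600 mL × 7/9 ≈ 466.7 mL
soy sauce: 2 fl oz × 7/9 ≈ 1.6 fl oz
shredded cheddar: 0.5 tsp × 7/9 ≈ 0.4 tsp
panko: 150 g × 7/9 ≈ 116.7 g
diced carrots: 8 tbsp × 7/9 ≈ 6.2 tbsp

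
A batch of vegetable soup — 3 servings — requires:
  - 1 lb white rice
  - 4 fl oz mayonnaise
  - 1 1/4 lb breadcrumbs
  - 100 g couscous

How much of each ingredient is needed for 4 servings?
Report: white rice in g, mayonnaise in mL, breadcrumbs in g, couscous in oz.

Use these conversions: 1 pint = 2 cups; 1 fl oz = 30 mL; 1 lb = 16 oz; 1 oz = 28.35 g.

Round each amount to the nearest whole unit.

white rice: 605 g; mayonnaise: 160 mL; breadcrumbs: 756 g; couscous: 5 oz

Scaling factor: 4/3.
white rice: 1 lb × 4/3 × 16 oz/lb × 28.35 g/oz ≈ 605 g
mayonnaise: 4 fl oz × 4/3 × 30 mL/fl oz = 160 mL
breadcrumbs: 1.25 lb × 4/3 × 16 oz/lb × 28.35 g/oz = 756 g
couscous: 100 g × 4/3 ÷ 28.35 g/oz ≈ 5 oz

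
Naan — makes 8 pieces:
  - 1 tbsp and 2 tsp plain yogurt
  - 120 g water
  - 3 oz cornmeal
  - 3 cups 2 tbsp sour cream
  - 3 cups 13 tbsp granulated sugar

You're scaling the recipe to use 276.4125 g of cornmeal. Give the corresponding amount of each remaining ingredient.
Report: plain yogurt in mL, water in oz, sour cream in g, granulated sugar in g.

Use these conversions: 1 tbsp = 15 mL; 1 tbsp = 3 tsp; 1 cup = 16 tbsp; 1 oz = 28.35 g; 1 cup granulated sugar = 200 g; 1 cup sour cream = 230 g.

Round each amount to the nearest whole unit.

plain yogurt: 81 mL; water: 14 oz; sour cream: 2336 g; granulated sugar: 2478 g

The original recipe has 85.05 g of cornmeal, so the scaling factor is 276.4125 ÷ 85.05 = 13/4 = 3.25.
plain yogurt: (1 tbsp + 2 tsp = 5/3 tbsp) × 13/4 × 15 mL/tbsp ≈ 81 mL
water: 120 g × 13/4 ÷ 28.35 g/oz ≈ 14 oz
sour cream: (3 cup + 2 tbsp = 3.125 cup) × 13/4 × 230 g/cup ≈ 2336 g
granulated sugar: (3 cup + 13 tbsp = 3.8125 cup) × 13/4 × 200 g/cup ≈ 2478 g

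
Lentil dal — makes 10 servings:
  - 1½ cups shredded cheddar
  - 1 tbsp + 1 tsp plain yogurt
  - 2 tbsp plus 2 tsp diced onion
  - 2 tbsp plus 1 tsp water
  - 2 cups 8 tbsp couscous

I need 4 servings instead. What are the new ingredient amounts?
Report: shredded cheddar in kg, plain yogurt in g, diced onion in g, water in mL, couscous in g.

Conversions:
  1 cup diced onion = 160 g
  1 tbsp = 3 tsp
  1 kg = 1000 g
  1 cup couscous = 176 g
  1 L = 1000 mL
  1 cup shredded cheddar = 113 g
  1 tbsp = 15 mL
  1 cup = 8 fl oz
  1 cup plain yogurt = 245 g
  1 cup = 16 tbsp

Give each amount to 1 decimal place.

shredded cheddar: 0.1 kg; plain yogurt: 8.2 g; diced onion: 10.7 g; water: 14.0 mL; couscous: 176.0 g

Scaling factor: 4/10 = 2/5 = 0.4.
shredded cheddar: 1.5 cup × 2/5 × 113 g/cup ÷ 1000 g/kg ≈ 0.1 kg
plain yogurt: (1 tbsp + 1 tsp = 4/3 tbsp) × 2/5 ÷ 16 tbsp/cup × 245 g/cup ≈ 8.2 g
diced onion: (2 tbsp + 2 tsp = 8/3 tbsp) × 2/5 ÷ 16 tbsp/cup × 160 g/cup ≈ 10.7 g
water: (2 tbsp + 1 tsp = 7/3 tbsp) × 2/5 × 15 mL/tbsp = 14.0 mL
couscous: (2 cup + 8 tbsp = 2.5 cup) × 2/5 × 176 g/cup = 176.0 g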